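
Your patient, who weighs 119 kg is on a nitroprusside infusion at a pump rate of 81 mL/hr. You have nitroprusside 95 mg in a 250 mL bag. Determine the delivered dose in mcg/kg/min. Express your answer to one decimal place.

Concentration = 95 mg ÷ 250 mL = 0.38 mg/mL = 380 mcg/mL
Drug rate = 81 mL/hr × 380 mcg/mL = 30780 mcg/hr
30780 mcg/hr ÷ 60 min/hr = 513 mcg/min
513 mcg/min ÷ 119 kg = 4.310924 mcg/kg/min

4.3 mcg/kg/min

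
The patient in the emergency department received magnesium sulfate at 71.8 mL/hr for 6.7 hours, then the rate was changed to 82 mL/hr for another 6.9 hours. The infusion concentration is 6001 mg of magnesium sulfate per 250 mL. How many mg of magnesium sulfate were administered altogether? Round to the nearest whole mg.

25129 mg

Concentration = 6001 mg ÷ 250 mL = 24.004 mg/mL
Stage 1: 71.8 mL/hr × 6.7 hr = 481.06 mL → 481.06 mL × 24.004 mg/mL = 11547.36 mg
Stage 2: 82 mL/hr × 6.9 hr = 565.8 mL → 565.8 mL × 24.004 mg/mL = 13581.46 mg
Total = 11547.36 + 13581.46 = 25128.83 mg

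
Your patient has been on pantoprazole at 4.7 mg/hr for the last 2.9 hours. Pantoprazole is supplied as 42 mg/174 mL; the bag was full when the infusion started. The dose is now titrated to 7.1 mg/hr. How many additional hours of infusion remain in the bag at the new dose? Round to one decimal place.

Initial rate:
Concentration = 42 mg ÷ 174 mL = 0.2413793 mg/mL
Rate = 4.7 mg/hr ÷ 0.2413793 mg/mL = 19.47143 mL/hr
Volume infused so far = 19.47143 mL/hr × 2.9 hr = 56.46714 mL
Volume remaining = 174 − 56.46714 = 117.5329 mL
New rate:
Rate = 7.1 mg/hr ÷ 0.2413793 mg/mL = 29.41429 mL/hr
Time remaining = 117.5329 mL ÷ 29.41429 mL/hr = 3.995775 hr

4.0 hours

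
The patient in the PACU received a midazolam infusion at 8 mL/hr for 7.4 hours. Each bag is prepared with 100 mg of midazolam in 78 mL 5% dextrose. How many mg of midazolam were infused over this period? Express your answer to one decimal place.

Concentration = 100 mg ÷ 78 mL = 1.282051 mg/mL
Drug rate = 8 mL/hr × 1.282051 mg/mL = 10.25641 mg/hr
Total = 10.25641 mg/hr × 7.4 hr = 75.89744 mg

75.9 mg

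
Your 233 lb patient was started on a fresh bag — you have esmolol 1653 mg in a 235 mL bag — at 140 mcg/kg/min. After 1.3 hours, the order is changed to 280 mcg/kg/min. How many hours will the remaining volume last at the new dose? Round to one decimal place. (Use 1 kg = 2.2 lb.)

Initial rate:
Weight = 233 lb ÷ 2.2 lb/kg = 105.9091 kg
Dose = 140 mcg/kg/min × 105.9091 kg = 14827.27 mcg/min
14827.27 mcg/min × 60 min/hr = 889636.4 mcg/hr
Concentration = 1653 mg ÷ 235 mL = 7.034043 mg/mL = 7034.043 mcg/mL
Rate = 889636.4 mcg/hr ÷ 7034.043 mcg/mL = 126.4758 mL/hr
Volume infused so far = 126.4758 mL/hr × 1.3 hr = 164.4186 mL
Volume remaining = 235 − 164.4186 = 70.58142 mL
New rate:
Dose = 280 mcg/kg/min × 105.9091 kg = 29654.55 mcg/min
29654.55 mcg/min × 60 min/hr = 1779273 mcg/hr
Rate = 1779273 mcg/hr ÷ 7034.043 mcg/mL = 252.9517 mL/hr
Time remaining = 70.58142 mL ÷ 252.9517 mL/hr = 0.2790313 hr

0.3 hours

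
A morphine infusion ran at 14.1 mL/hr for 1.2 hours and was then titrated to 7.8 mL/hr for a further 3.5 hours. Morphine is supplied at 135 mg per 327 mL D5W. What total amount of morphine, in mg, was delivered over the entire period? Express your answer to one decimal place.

18.3 mg

Concentration = 135 mg ÷ 327 mL = 0.412844 mg/mL
Stage 1: 14.1 mL/hr × 1.2 hr = 16.92 mL → 16.92 mL × 0.412844 mg/mL = 6.985321 mg
Stage 2: 7.8 mL/hr × 3.5 hr = 27.3 mL → 27.3 mL × 0.412844 mg/mL = 11.27064 mg
Total = 6.985321 + 11.27064 = 18.25596 mg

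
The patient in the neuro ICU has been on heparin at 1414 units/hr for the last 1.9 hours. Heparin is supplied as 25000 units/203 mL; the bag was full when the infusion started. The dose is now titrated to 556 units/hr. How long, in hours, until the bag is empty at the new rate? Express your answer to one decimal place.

Initial rate:
Concentration = 25000 units ÷ 203 mL = 123.1527 units/mL
Rate = 1414 units/hr ÷ 123.1527 units/mL = 11.48168 mL/hr
Volume infused so far = 11.48168 mL/hr × 1.9 hr = 21.81519 mL
Volume remaining = 203 − 21.81519 = 181.1848 mL
New rate:
Rate = 556 units/hr ÷ 123.1527 units/mL = 4.51472 mL/hr
Time remaining = 181.1848 mL ÷ 4.51472 mL/hr = 40.13201 hr

40.1 hours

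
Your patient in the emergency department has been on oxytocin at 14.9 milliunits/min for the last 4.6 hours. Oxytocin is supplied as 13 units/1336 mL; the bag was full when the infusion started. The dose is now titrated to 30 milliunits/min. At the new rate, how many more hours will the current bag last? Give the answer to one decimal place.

4.9 hours

Initial rate:
14.9 milliunits/min × 60 min/hr = 894 milliunits/hr
Concentration = 13 units ÷ 1336 mL = 0.009730539 units/mL = 9.730539 milliunits/mL
Rate = 894 milliunits/hr ÷ 9.730539 milliunits/mL = 91.87569 mL/hr
Volume infused so far = 91.87569 mL/hr × 4.6 hr = 422.6282 mL
Volume remaining = 1336 − 422.6282 = 913.3718 mL
New rate:
30 milliunits/min × 60 min/hr = 1800 milliunits/hr
Rate = 1800 milliunits/hr ÷ 9.730539 milliunits/mL = 184.9846 mL/hr
Time remaining = 913.3718 mL ÷ 184.9846 mL/hr = 4.937556 hr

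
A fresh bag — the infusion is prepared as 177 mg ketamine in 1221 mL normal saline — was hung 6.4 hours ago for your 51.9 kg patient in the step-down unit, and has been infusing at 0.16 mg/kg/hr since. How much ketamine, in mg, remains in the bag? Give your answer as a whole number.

124 mg

Dose = 0.16 mg/kg/hr × 51.9 kg = 8.304 mg/hr
Concentration = 177 mg ÷ 1221 mL = 0.1449631 mg/mL
Rate = 8.304 mg/hr ÷ 0.1449631 mg/mL = 57.28353 mL/hr
Volume infused = 57.28353 mL/hr × 6.4 hr = 366.6146 mL
Volume remaining = 1221 − 366.6146 = 854.3854 mL
Drug remaining = 854.3854 mL × 0.1449631 mg/mL = 123.8544 mg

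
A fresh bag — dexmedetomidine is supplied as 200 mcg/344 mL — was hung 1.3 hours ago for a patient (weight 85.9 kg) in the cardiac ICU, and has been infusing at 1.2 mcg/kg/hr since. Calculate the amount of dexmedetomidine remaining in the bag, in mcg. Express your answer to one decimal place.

66.0 mcg

Dose = 1.2 mcg/kg/hr × 85.9 kg = 103.08 mcg/hr
Concentration = 200 mcg ÷ 344 mL = 0.5813953 mcg/mL
Rate = 103.08 mcg/hr ÷ 0.5813953 mcg/mL = 177.2976 mL/hr
Volume infused = 177.2976 mL/hr × 1.3 hr = 230.4869 mL
Volume remaining = 344 − 230.4869 = 113.5131 mL
Drug remaining = 113.5131 mL × 0.5813953 mcg/mL = 65.996 mcg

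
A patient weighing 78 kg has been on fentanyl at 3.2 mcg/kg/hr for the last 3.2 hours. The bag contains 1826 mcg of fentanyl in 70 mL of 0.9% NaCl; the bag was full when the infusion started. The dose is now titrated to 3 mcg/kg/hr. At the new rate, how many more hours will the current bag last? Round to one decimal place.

4.4 hours

Initial rate:
Dose = 3.2 mcg/kg/hr × 78 kg = 249.6 mcg/hr
Concentration = 1826 mcg ÷ 70 mL = 26.08571 mcg/mL
Rate = 249.6 mcg/hr ÷ 26.08571 mcg/mL = 9.568456 mL/hr
Volume infused so far = 9.568456 mL/hr × 3.2 hr = 30.61906 mL
Volume remaining = 70 − 30.61906 = 39.38094 mL
New rate:
Dose = 3 mcg/kg/hr × 78 kg = 234 mcg/hr
Rate = 234 mcg/hr ÷ 26.08571 mcg/mL = 8.970427 mL/hr
Time remaining = 39.38094 mL ÷ 8.970427 mL/hr = 4.390085 hr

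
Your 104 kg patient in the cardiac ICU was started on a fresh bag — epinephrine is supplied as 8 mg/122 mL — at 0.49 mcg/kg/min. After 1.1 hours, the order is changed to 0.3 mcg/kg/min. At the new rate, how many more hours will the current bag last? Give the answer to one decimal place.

2.5 hours

Initial rate:
Dose = 0.49 mcg/kg/min × 104 kg = 50.96 mcg/min
50.96 mcg/min × 60 min/hr = 3057.6 mcg/hr
Concentration = 8 mg ÷ 122 mL = 0.06557377 mg/mL = 65.57377 mcg/mL
Rate = 3057.6 mcg/hr ÷ 65.57377 mcg/mL = 46.6284 mL/hr
Volume infused so far = 46.6284 mL/hr × 1.1 hr = 51.29124 mL
Volume remaining = 122 − 51.29124 = 70.70876 mL
New rate:
Dose = 0.3 mcg/kg/min × 104 kg = 31.2 mcg/min
31.2 mcg/min × 60 min/hr = 1872 mcg/hr
Rate = 1872 mcg/hr ÷ 65.57377 mcg/mL = 28.548 mL/hr
Time remaining = 70.70876 mL ÷ 28.548 mL/hr = 2.476838 hr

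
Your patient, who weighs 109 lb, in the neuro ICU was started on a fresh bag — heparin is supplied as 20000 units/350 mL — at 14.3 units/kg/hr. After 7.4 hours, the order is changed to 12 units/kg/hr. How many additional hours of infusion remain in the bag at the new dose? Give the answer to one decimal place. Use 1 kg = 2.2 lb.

Initial rate:
Weight = 109 lb ÷ 2.2 lb/kg = 49.54545 kg
Dose = 14.3 units/kg/hr × 49.54545 kg = 708.5 units/hr
Concentration = 20000 units ÷ 350 mL = 57.14286 units/mL
Rate = 708.5 units/hr ÷ 57.14286 units/mL = 12.39875 mL/hr
Volume infused so far = 12.39875 mL/hr × 7.4 hr = 91.75075 mL
Volume remaining = 350 − 91.75075 = 258.2493 mL
New rate:
Dose = 12 units/kg/hr × 49.54545 kg = 594.5455 units/hr
Rate = 594.5455 units/hr ÷ 57.14286 units/mL = 10.40455 mL/hr
Time remaining = 258.2493 mL ÷ 10.40455 mL/hr = 24.82081 hr

24.8 hours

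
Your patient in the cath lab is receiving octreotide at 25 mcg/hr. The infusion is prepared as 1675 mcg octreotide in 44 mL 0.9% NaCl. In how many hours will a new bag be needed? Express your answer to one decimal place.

Concentration = 1675 mcg ÷ 44 mL = 38.06818 mcg/mL
Rate = 25 mcg/hr ÷ 38.06818 mcg/mL = 0.6567164 mL/hr
Duration = 44 mL ÷ 0.6567164 mL/hr = 67 hr

67.0 hours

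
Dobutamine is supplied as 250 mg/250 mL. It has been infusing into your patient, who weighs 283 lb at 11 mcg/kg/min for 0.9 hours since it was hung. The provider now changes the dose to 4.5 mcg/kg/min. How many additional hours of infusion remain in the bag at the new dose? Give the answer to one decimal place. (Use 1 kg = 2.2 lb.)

5.0 hours

Initial rate:
Weight = 283 lb ÷ 2.2 lb/kg = 128.6364 kg
Dose = 11 mcg/kg/min × 128.6364 kg = 1415 mcg/min
1415 mcg/min × 60 min/hr = 84900 mcg/hr
Concentration = 250 mg ÷ 250 mL = 1 mg/mL = 1000 mcg/mL
Rate = 84900 mcg/hr ÷ 1000 mcg/mL = 84.9 mL/hr
Volume infused so far = 84.9 mL/hr × 0.9 hr = 76.41 mL
Volume remaining = 250 − 76.41 = 173.59 mL
New rate:
Dose = 4.5 mcg/kg/min × 128.6364 kg = 578.8636 mcg/min
578.8636 mcg/min × 60 min/hr = 34731.82 mcg/hr
Rate = 34731.82 mcg/hr ÷ 1000 mcg/mL = 34.73182 mL/hr
Time remaining = 173.59 mL ÷ 34.73182 mL/hr = 4.998011 hr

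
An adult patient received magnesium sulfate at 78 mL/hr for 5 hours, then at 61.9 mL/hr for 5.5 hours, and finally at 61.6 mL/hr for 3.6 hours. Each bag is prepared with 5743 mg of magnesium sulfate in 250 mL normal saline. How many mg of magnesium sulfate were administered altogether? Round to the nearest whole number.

21874 mg

Concentration = 5743 mg ÷ 250 mL = 22.972 mg/mL
Stage 1: 78 mL/hr × 5 hr = 390 mL → 390 mL × 22.972 mg/mL = 8959.08 mg
Stage 2: 61.9 mL/hr × 5.5 hr = 340.45 mL → 340.45 mL × 22.972 mg/mL = 7820.817 mg
Stage 3: 61.6 mL/hr × 3.6 hr = 221.76 mL → 221.76 mL × 22.972 mg/mL = 5094.271 mg
Total = 8959.08 + 7820.817 + 5094.271 = 21874.17 mg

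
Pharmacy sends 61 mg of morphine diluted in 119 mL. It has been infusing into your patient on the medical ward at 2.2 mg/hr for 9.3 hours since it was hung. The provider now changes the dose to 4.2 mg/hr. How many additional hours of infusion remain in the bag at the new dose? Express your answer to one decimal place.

Initial rate:
Concentration = 61 mg ÷ 119 mL = 0.512605 mg/mL
Rate = 2.2 mg/hr ÷ 0.512605 mg/mL = 4.291803 mL/hr
Volume infused so far = 4.291803 mL/hr × 9.3 hr = 39.91377 mL
Volume remaining = 119 − 39.91377 = 79.08623 mL
New rate:
Rate = 4.2 mg/hr ÷ 0.512605 mg/mL = 8.193443 mL/hr
Time remaining = 79.08623 mL ÷ 8.193443 mL/hr = 9.652381 hr

9.7 hours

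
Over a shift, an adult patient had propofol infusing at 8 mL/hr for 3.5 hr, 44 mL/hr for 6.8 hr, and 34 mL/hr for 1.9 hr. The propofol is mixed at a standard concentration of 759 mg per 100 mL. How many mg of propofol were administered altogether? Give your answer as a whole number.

2974 mg

Concentration = 759 mg ÷ 100 mL = 7.59 mg/mL
Stage 1: 8 mL/hr × 3.5 hr = 28 mL → 28 mL × 7.59 mg/mL = 212.52 mg
Stage 2: 44 mL/hr × 6.8 hr = 299.2 mL → 299.2 mL × 7.59 mg/mL = 2270.928 mg
Stage 3: 34 mL/hr × 1.9 hr = 64.6 mL → 64.6 mL × 7.59 mg/mL = 490.314 mg
Total = 212.52 + 2270.928 + 490.314 = 2973.762 mg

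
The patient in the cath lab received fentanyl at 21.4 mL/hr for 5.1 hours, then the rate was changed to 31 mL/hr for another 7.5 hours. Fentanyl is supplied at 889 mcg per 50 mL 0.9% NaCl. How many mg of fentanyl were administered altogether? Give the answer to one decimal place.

6.1 mg

Concentration = 889 mcg ÷ 50 mL = 17.78 mcg/mL
Stage 1: 21.4 mL/hr × 5.1 hr = 109.14 mL → 109.14 mL × 17.78 mcg/mL = 1940.509 mcg
Stage 2: 31 mL/hr × 7.5 hr = 232.5 mL → 232.5 mL × 17.78 mcg/mL = 4133.85 mcg
Total = 1940.509 + 4133.85 = 6074.359 mcg = 6.074359 mg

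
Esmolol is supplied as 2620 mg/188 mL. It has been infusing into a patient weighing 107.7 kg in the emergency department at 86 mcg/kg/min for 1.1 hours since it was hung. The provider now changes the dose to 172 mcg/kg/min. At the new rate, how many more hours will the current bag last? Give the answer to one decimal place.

1.8 hours

Initial rate:
Dose = 86 mcg/kg/min × 107.7 kg = 9262.2 mcg/min
9262.2 mcg/min × 60 min/hr = 555732 mcg/hr
Concentration = 2620 mg ÷ 188 mL = 13.93617 mg/mL = 13936.17 mcg/mL
Rate = 555732 mcg/hr ÷ 13936.17 mcg/mL = 39.87695 mL/hr
Volume infused so far = 39.87695 mL/hr × 1.1 hr = 43.86465 mL
Volume remaining = 188 − 43.86465 = 144.1354 mL
New rate:
Dose = 172 mcg/kg/min × 107.7 kg = 18524.4 mcg/min
18524.4 mcg/min × 60 min/hr = 1111464 mcg/hr
Rate = 1111464 mcg/hr ÷ 13936.17 mcg/mL = 79.75391 mL/hr
Time remaining = 144.1354 mL ÷ 79.75391 mL/hr = 1.807251 hr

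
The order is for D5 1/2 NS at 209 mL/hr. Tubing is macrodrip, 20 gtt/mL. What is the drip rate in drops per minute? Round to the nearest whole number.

70 gtt/min

209 mL/hr ÷ 60 min/hr = 3.483333 mL/min
3.483333 mL/min × 20 gtt/mL = 69.66667 gtt/min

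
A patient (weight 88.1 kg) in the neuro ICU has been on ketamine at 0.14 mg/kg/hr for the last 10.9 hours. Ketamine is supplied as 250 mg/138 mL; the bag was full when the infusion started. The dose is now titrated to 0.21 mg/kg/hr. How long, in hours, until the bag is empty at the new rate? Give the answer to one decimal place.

Initial rate:
Dose = 0.14 mg/kg/hr × 88.1 kg = 12.334 mg/hr
Concentration = 250 mg ÷ 138 mL = 1.811594 mg/mL
Rate = 12.334 mg/hr ÷ 1.811594 mg/mL = 6.808368 mL/hr
Volume infused so far = 6.808368 mL/hr × 10.9 hr = 74.21121 mL
Volume remaining = 138 − 74.21121 = 63.78879 mL
New rate:
Dose = 0.21 mg/kg/hr × 88.1 kg = 18.501 mg/hr
Rate = 18.501 mg/hr ÷ 1.811594 mg/mL = 10.21255 mL/hr
Time remaining = 63.78879 mL ÷ 10.21255 mL/hr = 6.246116 hr

6.2 hours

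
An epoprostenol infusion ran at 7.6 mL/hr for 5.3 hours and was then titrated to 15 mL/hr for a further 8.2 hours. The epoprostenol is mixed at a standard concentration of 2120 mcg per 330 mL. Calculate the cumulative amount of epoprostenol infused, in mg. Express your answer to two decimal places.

1.05 mg

Concentration = 2120 mcg ÷ 330 mL = 6.424242 mcg/mL
Stage 1: 7.6 mL/hr × 5.3 hr = 40.28 mL → 40.28 mL × 6.424242 mcg/mL = 258.7685 mcg
Stage 2: 15 mL/hr × 8.2 hr = 123 mL → 123 mL × 6.424242 mcg/mL = 790.1818 mcg
Total = 258.7685 + 790.1818 = 1048.95 mcg = 1.04895 mg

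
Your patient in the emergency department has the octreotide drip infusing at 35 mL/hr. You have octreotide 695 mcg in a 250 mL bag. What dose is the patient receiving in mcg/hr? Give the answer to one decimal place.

Concentration = 695 mcg ÷ 250 mL = 2.78 mcg/mL
Drug rate = 35 mL/hr × 2.78 mcg/mL = 97.3 mcg/hr

97.3 mcg/hr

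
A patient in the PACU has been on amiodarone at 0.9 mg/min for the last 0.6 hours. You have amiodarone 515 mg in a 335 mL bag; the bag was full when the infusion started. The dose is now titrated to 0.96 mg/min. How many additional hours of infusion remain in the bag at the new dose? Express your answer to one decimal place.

Initial rate:
0.9 mg/min × 60 min/hr = 54 mg/hr
Concentration = 515 mg ÷ 335 mL = 1.537313 mg/mL
Rate = 54 mg/hr ÷ 1.537313 mg/mL = 35.12621 mL/hr
Volume infused so far = 35.12621 mL/hr × 0.6 hr = 21.07573 mL
Volume remaining = 335 − 21.07573 = 313.9243 mL
New rate:
0.96 mg/min × 60 min/hr = 57.6 mg/hr
Rate = 57.6 mg/hr ÷ 1.537313 mg/mL = 37.46796 mL/hr
Time remaining = 313.9243 mL ÷ 37.46796 mL/hr = 8.378472 hr

8.4 hours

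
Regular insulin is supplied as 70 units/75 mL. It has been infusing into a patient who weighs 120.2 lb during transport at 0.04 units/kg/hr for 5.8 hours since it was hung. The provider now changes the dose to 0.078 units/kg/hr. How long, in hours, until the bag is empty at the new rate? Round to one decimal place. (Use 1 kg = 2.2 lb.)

Initial rate:
Weight = 120.2 lb ÷ 2.2 lb/kg = 54.63636 kg
Dose = 0.04 units/kg/hr × 54.63636 kg = 2.185455 units/hr
Concentration = 70 units ÷ 75 mL = 0.9333333 units/mL
Rate = 2.185455 units/hr ÷ 0.9333333 units/mL = 2.341558 mL/hr
Volume infused so far = 2.341558 mL/hr × 5.8 hr = 13.58104 mL
Volume remaining = 75 − 13.58104 = 61.41896 mL
New rate:
Dose = 0.078 units/kg/hr × 54.63636 kg = 4.261636 units/hr
Rate = 4.261636 units/hr ÷ 0.9333333 units/mL = 4.566039 mL/hr
Time remaining = 61.41896 mL ÷ 4.566039 mL/hr = 13.45126 hr

13.5 hours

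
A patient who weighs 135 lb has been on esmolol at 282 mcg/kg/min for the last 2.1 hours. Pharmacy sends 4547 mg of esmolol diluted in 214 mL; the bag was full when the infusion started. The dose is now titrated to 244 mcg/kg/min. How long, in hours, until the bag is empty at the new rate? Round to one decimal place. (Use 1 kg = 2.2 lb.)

2.6 hours

Initial rate:
Weight = 135 lb ÷ 2.2 lb/kg = 61.36364 kg
Dose = 282 mcg/kg/min × 61.36364 kg = 17304.55 mcg/min
17304.55 mcg/min × 60 min/hr = 1038273 mcg/hr
Concentration = 4547 mg ÷ 214 mL = 21.24766 mg/mL = 21247.66 mcg/mL
Rate = 1038273 mcg/hr ÷ 21247.66 mcg/mL = 48.86527 mL/hr
Volume infused so far = 48.86527 mL/hr × 2.1 hr = 102.6171 mL
Volume remaining = 214 − 102.6171 = 111.3829 mL
New rate:
Dose = 244 mcg/kg/min × 61.36364 kg = 14972.73 mcg/min
14972.73 mcg/min × 60 min/hr = 898363.6 mcg/hr
Rate = 898363.6 mcg/hr ÷ 21247.66 mcg/mL = 42.28058 mL/hr
Time remaining = 111.3829 mL ÷ 42.28058 mL/hr = 2.634376 hr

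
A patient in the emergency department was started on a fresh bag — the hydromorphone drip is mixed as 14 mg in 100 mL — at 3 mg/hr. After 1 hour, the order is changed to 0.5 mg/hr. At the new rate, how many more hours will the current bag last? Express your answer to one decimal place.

22.0 hours

Initial rate:
Concentration = 14 mg ÷ 100 mL = 0.14 mg/mL
Rate = 3 mg/hr ÷ 0.14 mg/mL = 21.42857 mL/hr
Volume infused so far = 21.42857 mL/hr × 1 hr = 21.42857 mL
Volume remaining = 100 − 21.42857 = 78.57143 mL
New rate:
Rate = 0.5 mg/hr ÷ 0.14 mg/mL = 3.571429 mL/hr
Time remaining = 78.57143 mL ÷ 3.571429 mL/hr = 22 hr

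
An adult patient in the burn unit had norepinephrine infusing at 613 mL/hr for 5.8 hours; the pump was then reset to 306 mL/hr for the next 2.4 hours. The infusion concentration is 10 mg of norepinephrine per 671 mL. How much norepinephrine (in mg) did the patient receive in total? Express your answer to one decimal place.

Concentration = 10 mg ÷ 671 mL = 0.01490313 mg/mL
Stage 1: 613 mL/hr × 5.8 hr = 3555.4 mL → 3555.4 mL × 0.01490313 mg/mL = 52.98659 mg
Stage 2: 306 mL/hr × 2.4 hr = 734.4 mL → 734.4 mL × 0.01490313 mg/mL = 10.94486 mg
Total = 52.98659 + 10.94486 = 63.93145 mg

63.9 mg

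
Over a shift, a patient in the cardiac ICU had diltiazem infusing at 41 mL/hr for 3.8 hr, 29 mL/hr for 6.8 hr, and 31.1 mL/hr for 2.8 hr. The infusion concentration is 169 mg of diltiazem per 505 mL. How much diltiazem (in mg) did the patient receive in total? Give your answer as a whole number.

Concentration = 169 mg ÷ 505 mL = 0.3346535 mg/mL
Stage 1: 41 mL/hr × 3.8 hr = 155.8 mL → 155.8 mL × 0.3346535 mg/mL = 52.13901 mg
Stage 2: 29 mL/hr × 6.8 hr = 197.2 mL → 197.2 mL × 0.3346535 mg/mL = 65.99366 mg
Stage 3: 31.1 mL/hr × 2.8 hr = 87.08 mL → 87.08 mL × 0.3346535 mg/mL = 29.14162 mg
Total = 52.13901 + 65.99366 + 29.14162 = 147.2743 mg

147 mg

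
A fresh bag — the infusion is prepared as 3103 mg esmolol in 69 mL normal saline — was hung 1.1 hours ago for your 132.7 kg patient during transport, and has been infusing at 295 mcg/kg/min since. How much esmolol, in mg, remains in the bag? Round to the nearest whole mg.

Dose = 295 mcg/kg/min × 132.7 kg = 39146.5 mcg/min
39146.5 mcg/min × 60 min/hr = 2348790 mcg/hr
Concentration = 3103 mg ÷ 69 mL = 44.97101 mg/mL = 44971.01 mcg/mL
Rate = 2348790 mcg/hr ÷ 44971.01 mcg/mL = 52.22898 mL/hr
Volume infused = 52.22898 mL/hr × 1.1 hr = 57.45187 mL
Volume remaining = 69 − 57.45187 = 11.54813 mL
Drug remaining = 11.54813 mL × 44971.01 mcg/mL = 519331 mcg = 519.331 mg

519 mg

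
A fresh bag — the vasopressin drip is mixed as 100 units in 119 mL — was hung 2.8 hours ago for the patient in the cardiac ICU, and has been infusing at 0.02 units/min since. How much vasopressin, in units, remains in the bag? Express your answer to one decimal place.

0.02 units/min × 60 min/hr = 1.2 units/hr
Concentration = 100 units ÷ 119 mL = 0.8403361 units/mL
Rate = 1.2 units/hr ÷ 0.8403361 units/mL = 1.428 mL/hr
Volume infused = 1.428 mL/hr × 2.8 hr = 3.9984 mL
Volume remaining = 119 − 3.9984 = 115.0016 mL
Drug remaining = 115.0016 mL × 0.8403361 units/mL = 96.64 units

96.6 units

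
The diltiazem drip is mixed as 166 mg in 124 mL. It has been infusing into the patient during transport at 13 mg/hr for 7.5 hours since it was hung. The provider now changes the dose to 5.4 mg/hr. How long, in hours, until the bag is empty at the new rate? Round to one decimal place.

Initial rate:
Concentration = 166 mg ÷ 124 mL = 1.33871 mg/mL
Rate = 13 mg/hr ÷ 1.33871 mg/mL = 9.710843 mL/hr
Volume infused so far = 9.710843 mL/hr × 7.5 hr = 72.83133 mL
Volume remaining = 124 − 72.83133 = 51.16867 mL
New rate:
Rate = 5.4 mg/hr ÷ 1.33871 mg/mL = 4.033735 mL/hr
Time remaining = 51.16867 mL ÷ 4.033735 mL/hr = 12.68519 hr

12.7 hours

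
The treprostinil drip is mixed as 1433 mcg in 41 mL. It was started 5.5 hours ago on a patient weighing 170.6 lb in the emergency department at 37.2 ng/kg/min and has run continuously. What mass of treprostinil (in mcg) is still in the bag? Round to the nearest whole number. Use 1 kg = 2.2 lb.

481 mcg

Weight = 170.6 lb ÷ 2.2 lb/kg = 77.54545 kg
Dose = 37.2 ng/kg/min × 77.54545 kg = 2884.691 ng/min
2884.691 ng/min × 60 min/hr = 173081.5 ng/hr
Concentration = 1433 mcg ÷ 41 mL = 34.95122 mcg/mL = 34951.22 ng/mL
Rate = 173081.5 ng/hr ÷ 34951.22 ng/mL = 4.952086 mL/hr
Volume infused = 4.952086 mL/hr × 5.5 hr = 27.23647 mL
Volume remaining = 41 − 27.23647 = 13.76353 mL
Drug remaining = 13.76353 mL × 34951.22 ng/mL = 481052 ng = 481.052 mcg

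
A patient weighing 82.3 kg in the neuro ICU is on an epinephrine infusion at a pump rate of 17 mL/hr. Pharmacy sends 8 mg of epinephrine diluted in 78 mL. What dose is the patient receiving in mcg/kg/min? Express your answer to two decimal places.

0.35 mcg/kg/min

Concentration = 8 mg ÷ 78 mL = 0.1025641 mg/mL = 102.5641 mcg/mL
Drug rate = 17 mL/hr × 102.5641 mcg/mL = 1743.59 mcg/hr
1743.59 mcg/hr ÷ 60 min/hr = 29.05983 mcg/min
29.05983 mcg/min ÷ 82.3 kg = 0.3530963 mcg/kg/min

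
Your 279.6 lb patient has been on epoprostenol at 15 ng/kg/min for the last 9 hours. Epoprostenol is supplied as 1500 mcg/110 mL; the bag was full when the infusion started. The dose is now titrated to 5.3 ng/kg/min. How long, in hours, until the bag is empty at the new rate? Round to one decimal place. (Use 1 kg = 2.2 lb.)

11.6 hours

Initial rate:
Weight = 279.6 lb ÷ 2.2 lb/kg = 127.0909 kg
Dose = 15 ng/kg/min × 127.0909 kg = 1906.364 ng/min
1906.364 ng/min × 60 min/hr = 114381.8 ng/hr
Concentration = 1500 mcg ÷ 110 mL = 13.63636 mcg/mL = 13636.36 ng/mL
Rate = 114381.8 ng/hr ÷ 13636.36 ng/mL = 8.388 mL/hr
Volume infused so far = 8.388 mL/hr × 9 hr = 75.492 mL
Volume remaining = 110 − 75.492 = 34.508 mL
New rate:
Dose = 5.3 ng/kg/min × 127.0909 kg = 673.5818 ng/min
673.5818 ng/min × 60 min/hr = 40414.91 ng/hr
Rate = 40414.91 ng/hr ÷ 13636.36 ng/mL = 2.96376 mL/hr
Time remaining = 34.508 mL ÷ 2.96376 mL/hr = 11.64332 hr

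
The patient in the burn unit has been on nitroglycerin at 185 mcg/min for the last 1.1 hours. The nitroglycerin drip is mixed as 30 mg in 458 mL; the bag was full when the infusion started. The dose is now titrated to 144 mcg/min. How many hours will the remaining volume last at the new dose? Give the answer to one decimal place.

Initial rate:
185 mcg/min × 60 min/hr = 11100 mcg/hr
Concentration = 30 mg ÷ 458 mL = 0.06550218 mg/mL = 65.50218 mcg/mL
Rate = 11100 mcg/hr ÷ 65.50218 mcg/mL = 169.46 mL/hr
Volume infused so far = 169.46 mL/hr × 1.1 hr = 186.406 mL
Volume remaining = 458 − 186.406 = 271.594 mL
New rate:
144 mcg/min × 60 min/hr = 8640 mcg/hr
Rate = 8640 mcg/hr ÷ 65.50218 mcg/mL = 131.904 mL/hr
Time remaining = 271.594 mL ÷ 131.904 mL/hr = 2.059028 hr

2.1 hours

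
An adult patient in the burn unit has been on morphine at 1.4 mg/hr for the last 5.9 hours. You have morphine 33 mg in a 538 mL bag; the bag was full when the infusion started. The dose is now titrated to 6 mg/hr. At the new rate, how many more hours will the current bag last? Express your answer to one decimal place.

Initial rate:
Concentration = 33 mg ÷ 538 mL = 0.06133829 mg/mL
Rate = 1.4 mg/hr ÷ 0.06133829 mg/mL = 22.82424 mL/hr
Volume infused so far = 22.82424 mL/hr × 5.9 hr = 134.663 mL
Volume remaining = 538 − 134.663 = 403.337 mL
New rate:
Rate = 6 mg/hr ÷ 0.06133829 mg/mL = 97.81818 mL/hr
Time remaining = 403.337 mL ÷ 97.81818 mL/hr = 4.123333 hr

4.1 hours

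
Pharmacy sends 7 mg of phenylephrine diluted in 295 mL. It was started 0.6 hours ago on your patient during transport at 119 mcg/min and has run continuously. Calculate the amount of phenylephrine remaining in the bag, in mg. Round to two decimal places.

119 mcg/min × 60 min/hr = 7140 mcg/hr
Concentration = 7 mg ÷ 295 mL = 0.02372881 mg/mL = 23.72881 mcg/mL
Rate = 7140 mcg/hr ÷ 23.72881 mcg/mL = 300.9 mL/hr
Volume infused = 300.9 mL/hr × 0.6 hr = 180.54 mL
Volume remaining = 295 − 180.54 = 114.46 mL
Drug remaining = 114.46 mL × 23.72881 mcg/mL = 2716 mcg = 2.716 mg

2.72 mg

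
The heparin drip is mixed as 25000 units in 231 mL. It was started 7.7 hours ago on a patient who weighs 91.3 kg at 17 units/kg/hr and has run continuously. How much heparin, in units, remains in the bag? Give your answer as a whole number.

Dose = 17 units/kg/hr × 91.3 kg = 1552.1 units/hr
Concentration = 25000 units ÷ 231 mL = 108.2251 units/mL
Rate = 1552.1 units/hr ÷ 108.2251 units/mL = 14.3414 mL/hr
Volume infused = 14.3414 mL/hr × 7.7 hr = 110.4288 mL
Volume remaining = 231 − 110.4288 = 120.5712 mL
Drug remaining = 120.5712 mL × 108.2251 units/mL = 13048.83 units

13049 units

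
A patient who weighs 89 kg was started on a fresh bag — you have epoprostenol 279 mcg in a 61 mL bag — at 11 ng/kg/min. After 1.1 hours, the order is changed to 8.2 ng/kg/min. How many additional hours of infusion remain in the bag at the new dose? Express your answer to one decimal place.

Initial rate:
Dose = 11 ng/kg/min × 89 kg = 979 ng/min
979 ng/min × 60 min/hr = 58740 ng/hr
Concentration = 279 mcg ÷ 61 mL = 4.57377 mcg/mL = 4573.77 ng/mL
Rate = 58740 ng/hr ÷ 4573.77 ng/mL = 12.8428 mL/hr
Volume infused so far = 12.8428 mL/hr × 1.1 hr = 14.12708 mL
Volume remaining = 61 − 14.12708 = 46.87292 mL
New rate:
Dose = 8.2 ng/kg/min × 89 kg = 729.8 ng/min
729.8 ng/min × 60 min/hr = 43788 ng/hr
Rate = 43788 ng/hr ÷ 4573.77 ng/mL = 9.57372 mL/hr
Time remaining = 46.87292 mL ÷ 9.57372 mL/hr = 4.895999 hr

4.9 hours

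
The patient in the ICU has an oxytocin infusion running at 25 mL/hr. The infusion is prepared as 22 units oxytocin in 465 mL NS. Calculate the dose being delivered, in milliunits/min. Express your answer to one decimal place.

Concentration = 22 units ÷ 465 mL = 0.04731183 units/mL = 47.31183 milliunits/mL
Drug rate = 25 mL/hr × 47.31183 milliunits/mL = 1182.796 milliunits/hr
1182.796 milliunits/hr ÷ 60 min/hr = 19.71326 milliunits/min

19.7 milliunits/min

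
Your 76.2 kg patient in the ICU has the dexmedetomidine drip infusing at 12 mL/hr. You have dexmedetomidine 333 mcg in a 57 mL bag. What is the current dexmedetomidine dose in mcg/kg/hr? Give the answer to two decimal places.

Concentration = 333 mcg ÷ 57 mL = 5.842105 mcg/mL
Drug rate = 12 mL/hr × 5.842105 mcg/mL = 70.10526 mcg/hr
70.10526 mcg/hr ÷ 76.2 kg = 0.9200166 mcg/kg/hr

0.92 mcg/kg/hr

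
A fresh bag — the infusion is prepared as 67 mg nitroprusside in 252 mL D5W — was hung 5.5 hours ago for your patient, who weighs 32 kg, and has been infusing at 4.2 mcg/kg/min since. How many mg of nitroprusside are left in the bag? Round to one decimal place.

22.6 mg

Dose = 4.2 mcg/kg/min × 32 kg = 134.4 mcg/min
134.4 mcg/min × 60 min/hr = 8064 mcg/hr
Concentration = 67 mg ÷ 252 mL = 0.265873 mg/mL = 265.873 mcg/mL
Rate = 8064 mcg/hr ÷ 265.873 mcg/mL = 30.33027 mL/hr
Volume infused = 30.33027 mL/hr × 5.5 hr = 166.8165 mL
Volume remaining = 252 − 166.8165 = 85.18352 mL
Drug remaining = 85.18352 mL × 265.873 mcg/mL = 22648 mcg = 22.648 mg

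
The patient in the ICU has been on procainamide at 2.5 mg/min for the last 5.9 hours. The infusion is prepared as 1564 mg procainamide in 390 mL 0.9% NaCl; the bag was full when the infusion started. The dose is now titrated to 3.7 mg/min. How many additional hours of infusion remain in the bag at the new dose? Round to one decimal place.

Initial rate:
2.5 mg/min × 60 min/hr = 150 mg/hr
Concentration = 1564 mg ÷ 390 mL = 4.010256 mg/mL
Rate = 150 mg/hr ÷ 4.010256 mg/mL = 37.40409 mL/hr
Volume infused so far = 37.40409 mL/hr × 5.9 hr = 220.6841 mL
Volume remaining = 390 − 220.6841 = 169.3159 mL
New rate:
3.7 mg/min × 60 min/hr = 222 mg/hr
Rate = 222 mg/hr ÷ 4.010256 mg/mL = 55.35806 mL/hr
Time remaining = 169.3159 mL ÷ 55.35806 mL/hr = 3.058559 hr

3.1 hours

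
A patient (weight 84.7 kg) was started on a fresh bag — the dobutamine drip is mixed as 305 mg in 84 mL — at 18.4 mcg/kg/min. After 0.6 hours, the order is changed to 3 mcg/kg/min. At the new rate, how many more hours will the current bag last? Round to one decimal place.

Initial rate:
Dose = 18.4 mcg/kg/min × 84.7 kg = 1558.48 mcg/min
1558.48 mcg/min × 60 min/hr = 93508.8 mcg/hr
Concentration = 305 mg ÷ 84 mL = 3.630952 mg/mL = 3630.952 mcg/mL
Rate = 93508.8 mcg/hr ÷ 3630.952 mcg/mL = 25.75324 mL/hr
Volume infused so far = 25.75324 mL/hr × 0.6 hr = 15.45195 mL
Volume remaining = 84 − 15.45195 = 68.54805 mL
New rate:
Dose = 3 mcg/kg/min × 84.7 kg = 254.1 mcg/min
254.1 mcg/min × 60 min/hr = 15246 mcg/hr
Rate = 15246 mcg/hr ÷ 3630.952 mcg/mL = 4.198898 mL/hr
Time remaining = 68.54805 mL ÷ 4.198898 mL/hr = 16.32525 hr

16.3 hours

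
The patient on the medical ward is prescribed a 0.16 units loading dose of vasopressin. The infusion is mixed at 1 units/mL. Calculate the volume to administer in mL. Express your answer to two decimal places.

Volume = 0.16 units ÷ 1 units/mL = 0.16 mL

0.16 mL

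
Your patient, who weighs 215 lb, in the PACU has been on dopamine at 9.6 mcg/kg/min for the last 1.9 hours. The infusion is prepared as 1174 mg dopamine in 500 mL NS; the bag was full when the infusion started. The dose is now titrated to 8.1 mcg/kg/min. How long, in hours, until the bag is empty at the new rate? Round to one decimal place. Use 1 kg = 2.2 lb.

22.5 hours

Initial rate:
Weight = 215 lb ÷ 2.2 lb/kg = 97.72727 kg
Dose = 9.6 mcg/kg/min × 97.72727 kg = 938.1818 mcg/min
938.1818 mcg/min × 60 min/hr = 56290.91 mcg/hr
Concentration = 1174 mg ÷ 500 mL = 2.348 mg/mL = 2348 mcg/mL
Rate = 56290.91 mcg/hr ÷ 2348 mcg/mL = 23.97398 mL/hr
Volume infused so far = 23.97398 mL/hr × 1.9 hr = 45.55057 mL
Volume remaining = 500 − 45.55057 = 454.4494 mL
New rate:
Dose = 8.1 mcg/kg/min × 97.72727 kg = 791.5909 mcg/min
791.5909 mcg/min × 60 min/hr = 47495.45 mcg/hr
Rate = 47495.45 mcg/hr ÷ 2348 mcg/mL = 20.22805 mL/hr
Time remaining = 454.4494 mL ÷ 20.22805 mL/hr = 22.4663 hr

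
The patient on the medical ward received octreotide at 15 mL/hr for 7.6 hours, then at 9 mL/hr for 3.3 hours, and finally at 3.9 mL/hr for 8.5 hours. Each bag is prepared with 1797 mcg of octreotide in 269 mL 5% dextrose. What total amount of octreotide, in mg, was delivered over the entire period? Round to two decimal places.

Concentration = 1797 mcg ÷ 269 mL = 6.680297 mcg/mL
Stage 1: 15 mL/hr × 7.6 hr = 114 mL → 114 mL × 6.680297 mcg/mL = 761.5539 mcg
Stage 2: 9 mL/hr × 3.3 hr = 29.7 mL → 29.7 mL × 6.680297 mcg/mL = 198.4048 mcg
Stage 3: 3.9 mL/hr × 8.5 hr = 33.15 mL → 33.15 mL × 6.680297 mcg/mL = 221.4519 mcg
Total = 761.5539 + 198.4048 + 221.4519 = 1181.411 mcg = 1.181411 mg

1.18 mg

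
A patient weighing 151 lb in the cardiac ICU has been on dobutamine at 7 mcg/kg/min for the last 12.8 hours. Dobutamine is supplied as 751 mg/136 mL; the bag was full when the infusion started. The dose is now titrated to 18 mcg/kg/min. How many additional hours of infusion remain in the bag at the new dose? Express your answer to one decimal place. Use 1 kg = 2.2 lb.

Initial rate:
Weight = 151 lb ÷ 2.2 lb/kg = 68.63636 kg
Dose = 7 mcg/kg/min × 68.63636 kg = 480.4545 mcg/min
480.4545 mcg/min × 60 min/hr = 28827.27 mcg/hr
Concentration = 751 mg ÷ 136 mL = 5.522059 mg/mL = 5522.059 mcg/mL
Rate = 28827.27 mcg/hr ÷ 5522.059 mcg/mL = 5.220385 mL/hr
Volume infused so far = 5.220385 mL/hr × 12.8 hr = 66.82093 mL
Volume remaining = 136 − 66.82093 = 69.17907 mL
New rate:
Dose = 18 mcg/kg/min × 68.63636 kg = 1235.455 mcg/min
1235.455 mcg/min × 60 min/hr = 74127.27 mcg/hr
Rate = 74127.27 mcg/hr ÷ 5522.059 mcg/mL = 13.42385 mL/hr
Time remaining = 69.17907 mL ÷ 13.42385 mL/hr = 5.153446 hr

5.2 hours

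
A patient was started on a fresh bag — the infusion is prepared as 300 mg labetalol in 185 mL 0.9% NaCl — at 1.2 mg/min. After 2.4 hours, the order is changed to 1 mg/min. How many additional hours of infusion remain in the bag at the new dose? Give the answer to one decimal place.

Initial rate:
1.2 mg/min × 60 min/hr = 72 mg/hr
Concentration = 300 mg ÷ 185 mL = 1.621622 mg/mL
Rate = 72 mg/hr ÷ 1.621622 mg/mL = 44.4 mL/hr
Volume infused so far = 44.4 mL/hr × 2.4 hr = 106.56 mL
Volume remaining = 185 − 106.56 = 78.44 mL
New rate:
1 mg/min × 60 min/hr = 60 mg/hr
Rate = 60 mg/hr ÷ 1.621622 mg/mL = 37 mL/hr
Time remaining = 78.44 mL ÷ 37 mL/hr = 2.12 hr

2.1 hours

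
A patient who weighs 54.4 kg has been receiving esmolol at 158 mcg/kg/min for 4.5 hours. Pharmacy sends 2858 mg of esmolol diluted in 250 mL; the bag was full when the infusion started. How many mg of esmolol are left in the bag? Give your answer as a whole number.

Dose = 158 mcg/kg/min × 54.4 kg = 8595.2 mcg/min
8595.2 mcg/min × 60 min/hr = 515712 mcg/hr
Concentration = 2858 mg ÷ 250 mL = 11.432 mg/mL = 11432 mcg/mL
Rate = 515712 mcg/hr ÷ 11432 mcg/mL = 45.11127 mL/hr
Volume infused = 45.11127 mL/hr × 4.5 hr = 203.0007 mL
Volume remaining = 250 − 203.0007 = 46.9993 mL
Drug remaining = 46.9993 mL × 11432 mcg/mL = 537296 mcg = 537.296 mg

537 mg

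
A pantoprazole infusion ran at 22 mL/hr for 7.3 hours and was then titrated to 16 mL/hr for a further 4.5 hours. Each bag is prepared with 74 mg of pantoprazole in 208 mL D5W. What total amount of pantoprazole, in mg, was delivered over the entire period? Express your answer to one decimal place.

82.8 mg

Concentration = 74 mg ÷ 208 mL = 0.3557692 mg/mL
Stage 1: 22 mL/hr × 7.3 hr = 160.6 mL → 160.6 mL × 0.3557692 mg/mL = 57.13654 mg
Stage 2: 16 mL/hr × 4.5 hr = 72 mL → 72 mL × 0.3557692 mg/mL = 25.61538 mg
Total = 57.13654 + 25.61538 = 82.75192 mg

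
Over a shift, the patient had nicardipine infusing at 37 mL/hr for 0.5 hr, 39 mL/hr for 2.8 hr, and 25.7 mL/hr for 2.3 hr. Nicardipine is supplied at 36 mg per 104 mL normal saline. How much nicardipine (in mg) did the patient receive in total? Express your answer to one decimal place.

Concentration = 36 mg ÷ 104 mL = 0.3461538 mg/mL
Stage 1: 37 mL/hr × 0.5 hr = 18.5 mL → 18.5 mL × 0.3461538 mg/mL = 6.403846 mg
Stage 2: 39 mL/hr × 2.8 hr = 109.2 mL → 109.2 mL × 0.3461538 mg/mL = 37.8 mg
Stage 3: 25.7 mL/hr × 2.3 hr = 59.11 mL → 59.11 mL × 0.3461538 mg/mL = 20.46115 mg
Total = 6.403846 + 37.8 + 20.46115 = 64.665 mg

64.7 mg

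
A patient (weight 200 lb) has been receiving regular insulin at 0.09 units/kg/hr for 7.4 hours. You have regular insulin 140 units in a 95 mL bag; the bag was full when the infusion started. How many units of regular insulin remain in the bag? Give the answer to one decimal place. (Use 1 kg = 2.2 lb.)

79.5 units

Weight = 200 lb ÷ 2.2 lb/kg = 90.90909 kg
Dose = 0.09 units/kg/hr × 90.90909 kg = 8.181818 units/hr
Concentration = 140 units ÷ 95 mL = 1.473684 units/mL
Rate = 8.181818 units/hr ÷ 1.473684 units/mL = 5.551948 mL/hr
Volume infused = 5.551948 mL/hr × 7.4 hr = 41.08442 mL
Volume remaining = 95 − 41.08442 = 53.91558 mL
Drug remaining = 53.91558 mL × 1.473684 units/mL = 79.45455 units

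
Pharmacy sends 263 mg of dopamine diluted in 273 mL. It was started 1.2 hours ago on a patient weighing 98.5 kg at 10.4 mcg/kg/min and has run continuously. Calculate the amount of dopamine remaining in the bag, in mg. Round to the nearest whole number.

189 mg

Dose = 10.4 mcg/kg/min × 98.5 kg = 1024.4 mcg/min
1024.4 mcg/min × 60 min/hr = 61464 mcg/hr
Concentration = 263 mg ÷ 273 mL = 0.96337 mg/mL = 963.37 mcg/mL
Rate = 61464 mcg/hr ÷ 963.37 mcg/mL = 63.80103 mL/hr
Volume infused = 63.80103 mL/hr × 1.2 hr = 76.56124 mL
Volume remaining = 273 − 76.56124 = 196.4388 mL
Drug remaining = 196.4388 mL × 963.37 mcg/mL = 189243.2 mcg = 189.2432 mg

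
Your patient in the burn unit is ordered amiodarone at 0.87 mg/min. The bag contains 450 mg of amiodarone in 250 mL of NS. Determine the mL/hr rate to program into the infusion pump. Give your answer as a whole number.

0.87 mg/min × 60 min/hr = 52.2 mg/hr
Concentration = 450 mg ÷ 250 mL = 1.8 mg/mL
Rate = 52.2 mg/hr ÷ 1.8 mg/mL = 29 mL/hr

29 mL/hr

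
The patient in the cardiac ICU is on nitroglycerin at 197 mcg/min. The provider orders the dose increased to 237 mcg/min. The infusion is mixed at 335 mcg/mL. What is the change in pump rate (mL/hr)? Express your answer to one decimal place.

At the current dose:
197 mcg/min × 60 min/hr = 11820 mcg/hr
Rate = 11820 mcg/hr ÷ 335 mcg/mL = 35.28358 mL/hr
At the new dose:
237 mcg/min × 60 min/hr = 14220 mcg/hr
Rate = 14220 mcg/hr ÷ 335 mcg/mL = 42.44776 mL/hr
Change = 42.44776 − 35.28358 = 7.164179 mL/hr → 7.164179 mL/hr increase

7.2 mL/hr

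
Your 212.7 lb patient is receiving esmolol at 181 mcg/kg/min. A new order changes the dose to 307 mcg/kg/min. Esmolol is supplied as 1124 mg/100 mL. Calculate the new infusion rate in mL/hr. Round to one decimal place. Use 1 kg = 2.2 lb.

158.4 mL/hr

Weight = 212.7 lb ÷ 2.2 lb/kg = 96.68182 kg
Dose = 307 mcg/kg/min × 96.68182 kg = 29681.32 mcg/min
29681.32 mcg/min × 60 min/hr = 1780879 mcg/hr
Concentration = 1124 mg ÷ 100 mL = 11.24 mg/mL = 11240 mcg/mL
Rate = 1780879 mcg/hr ÷ 11240 mcg/mL = 158.4412 mL/hr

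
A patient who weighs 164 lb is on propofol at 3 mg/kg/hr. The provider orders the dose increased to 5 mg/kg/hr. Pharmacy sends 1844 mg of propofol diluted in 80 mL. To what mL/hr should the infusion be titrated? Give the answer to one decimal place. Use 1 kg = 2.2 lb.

16.2 mL/hr

Weight = 164 lb ÷ 2.2 lb/kg = 74.54545 kg
Dose = 5 mg/kg/hr × 74.54545 kg = 372.7273 mg/hr
Concentration = 1844 mg ÷ 80 mL = 23.05 mg/mL
Rate = 372.7273 mg/hr ÷ 23.05 mg/mL = 16.17038 mL/hr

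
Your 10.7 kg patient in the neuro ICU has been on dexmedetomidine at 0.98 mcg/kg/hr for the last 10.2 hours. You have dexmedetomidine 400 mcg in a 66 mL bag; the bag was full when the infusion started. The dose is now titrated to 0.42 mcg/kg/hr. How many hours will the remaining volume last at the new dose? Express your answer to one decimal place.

65.2 hours

Initial rate:
Dose = 0.98 mcg/kg/hr × 10.7 kg = 10.486 mcg/hr
Concentration = 400 mcg ÷ 66 mL = 6.060606 mcg/mL
Rate = 10.486 mcg/hr ÷ 6.060606 mcg/mL = 1.73019 mL/hr
Volume infused so far = 1.73019 mL/hr × 10.2 hr = 17.64794 mL
Volume remaining = 66 − 17.64794 = 48.35206 mL
New rate:
Dose = 0.42 mcg/kg/hr × 10.7 kg = 4.494 mcg/hr
Rate = 4.494 mcg/hr ÷ 6.060606 mcg/mL = 0.74151 mL/hr
Time remaining = 48.35206 mL ÷ 0.74151 mL/hr = 65.20757 hr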